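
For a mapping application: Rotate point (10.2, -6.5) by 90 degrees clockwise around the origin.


90° CW: (x,y) -> (y, -x)
(10.2,-6.5) -> (-6.5, -10.2)

(-6.5, -10.2)


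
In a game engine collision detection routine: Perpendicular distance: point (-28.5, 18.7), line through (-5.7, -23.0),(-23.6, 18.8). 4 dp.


|cross product| = 206.61
|line direction| = sqrt(2067.65) = 45.4714
Distance = 206.61/sqrt(2067.65) = 4.5437

4.5437


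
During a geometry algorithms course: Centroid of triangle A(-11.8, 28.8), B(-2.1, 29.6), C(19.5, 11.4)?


Centroid = ((x_A+x_B+x_C)/3, (y_A+y_B+y_C)/3)
= (((-11.8)+(-2.1)+19.5)/3, (28.8+29.6+11.4)/3)
= (1.8667, 23.2667)

(1.8667, 23.2667)


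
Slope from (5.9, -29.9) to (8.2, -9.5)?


slope = (y2-y1)/(x2-x1) = ((-9.5)-(-29.9))/(8.2-5.9) = 20.4/2.3 = 8.8696

8.8696


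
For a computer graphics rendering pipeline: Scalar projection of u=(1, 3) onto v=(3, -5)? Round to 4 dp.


u.v = -12, |v| = sqrt(34) = 5.831
Scalar projection = u.v / |v| = -12 / sqrt(34) = -2.058

-2.058


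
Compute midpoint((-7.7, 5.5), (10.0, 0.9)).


M = (((-7.7)+10)/2, (5.5+0.9)/2)
= (1.15, 3.2)

(1.15, 3.2)


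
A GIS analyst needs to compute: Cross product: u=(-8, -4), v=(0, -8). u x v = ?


u x v = u_x*v_y - u_y*v_x = (-8)*(-8) - (-4)*0
= 64 - 0 = 64

64


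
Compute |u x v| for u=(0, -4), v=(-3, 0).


|u x v| = |0*0 - (-4)*(-3)|
= |0 - 12| = 12

12


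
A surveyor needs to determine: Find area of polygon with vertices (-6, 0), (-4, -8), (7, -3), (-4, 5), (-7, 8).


Shoelace sum: ((-6)*(-8) - (-4)*0) + ((-4)*(-3) - 7*(-8)) + (7*5 - (-4)*(-3)) + ((-4)*8 - (-7)*5) + ((-7)*0 - (-6)*8)
= 190
Area = |190|/2 = 95

95


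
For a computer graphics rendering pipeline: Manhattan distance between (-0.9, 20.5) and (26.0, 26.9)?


|(-0.9)-26| + |20.5-26.9| = 26.9 + 6.4 = 33.3

33.3


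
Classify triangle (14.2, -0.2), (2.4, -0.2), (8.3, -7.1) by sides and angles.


Side lengths squared: AB^2=139.24, BC^2=82.42, CA^2=82.42
Sorted: [82.42, 82.42, 139.24]
By sides: Isosceles, By angles: Acute

Isosceles, Acute


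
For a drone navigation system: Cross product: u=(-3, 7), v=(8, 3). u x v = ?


u x v = u_x*v_y - u_y*v_x = (-3)*3 - 7*8
= (-9) - 56 = -65

-65


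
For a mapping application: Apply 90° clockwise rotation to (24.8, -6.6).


90° CW: (x,y) -> (y, -x)
(24.8,-6.6) -> (-6.6, -24.8)

(-6.6, -24.8)


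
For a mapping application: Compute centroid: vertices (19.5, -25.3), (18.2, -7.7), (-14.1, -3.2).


Centroid = ((x_A+x_B+x_C)/3, (y_A+y_B+y_C)/3)
= ((19.5+18.2+(-14.1))/3, ((-25.3)+(-7.7)+(-3.2))/3)
= (7.8667, -12.0667)

(7.8667, -12.0667)


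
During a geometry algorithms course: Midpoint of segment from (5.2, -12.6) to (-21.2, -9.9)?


M = ((5.2+(-21.2))/2, ((-12.6)+(-9.9))/2)
= (-8, -11.25)

(-8, -11.25)


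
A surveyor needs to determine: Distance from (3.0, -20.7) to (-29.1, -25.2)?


dx=-32.1, dy=-4.5
d^2 = (-32.1)^2 + (-4.5)^2 = 1050.66
d = sqrt(1050.66) = 32.4139

32.4139


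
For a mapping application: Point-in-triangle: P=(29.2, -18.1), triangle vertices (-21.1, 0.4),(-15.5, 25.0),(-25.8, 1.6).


Cross products: AB x AP = -1340.98, BC x BP = 1489.91, CA x CP = -26.59
All same sign? no

No, outside


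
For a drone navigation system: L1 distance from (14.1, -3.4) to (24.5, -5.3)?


|14.1-24.5| + |(-3.4)-(-5.3)| = 10.4 + 1.9 = 12.3

12.3


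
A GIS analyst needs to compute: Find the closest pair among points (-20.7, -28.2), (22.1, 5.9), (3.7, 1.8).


d(P0,P1) = 54.7234, d(P0,P2) = 38.6699, d(P1,P2) = 18.8513
Closest: P1 and P2

Closest pair: (22.1, 5.9) and (3.7, 1.8), distance = 18.8513


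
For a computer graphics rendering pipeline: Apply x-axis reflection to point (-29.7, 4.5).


Reflection over x-axis: (x,y) -> (x,-y)
(-29.7, 4.5) -> (-29.7, -4.5)

(-29.7, -4.5)


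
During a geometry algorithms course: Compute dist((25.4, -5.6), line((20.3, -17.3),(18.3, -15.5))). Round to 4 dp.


|cross product| = 32.58
|line direction| = sqrt(7.24) = 2.6907
Distance = 32.58/sqrt(7.24) = 12.1083

12.1083


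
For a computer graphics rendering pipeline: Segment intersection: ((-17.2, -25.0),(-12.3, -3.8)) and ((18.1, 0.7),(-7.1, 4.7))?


Cross products: d1=788.84, d2=235, d3=-622.43, d4=-68.59
d1*d2 < 0 and d3*d4 < 0? no

No, they don't intersect


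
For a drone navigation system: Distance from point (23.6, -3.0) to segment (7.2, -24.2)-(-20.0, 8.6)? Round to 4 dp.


Project P onto AB: t = 0.1373 (clamped to [0,1])
Closest point on segment: (3.4656, -19.6968)
Distance: 26.1568

26.1568


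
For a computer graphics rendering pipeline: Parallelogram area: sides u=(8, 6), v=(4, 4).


|u x v| = |8*4 - 6*4|
= |32 - 24| = 8

8


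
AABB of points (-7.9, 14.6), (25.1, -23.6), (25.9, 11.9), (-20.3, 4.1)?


x range: [-20.3, 25.9]
y range: [-23.6, 14.6]
Bounding box: (-20.3,-23.6) to (25.9,14.6)

(-20.3,-23.6) to (25.9,14.6)


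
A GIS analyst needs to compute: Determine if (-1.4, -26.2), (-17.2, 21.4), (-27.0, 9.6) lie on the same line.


Cross product: ((-17.2)-(-1.4))*(9.6-(-26.2)) - (21.4-(-26.2))*((-27)-(-1.4))
= 652.92

No, not collinear


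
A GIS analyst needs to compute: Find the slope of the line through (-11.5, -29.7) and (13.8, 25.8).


slope = (y2-y1)/(x2-x1) = (25.8-(-29.7))/(13.8-(-11.5)) = 55.5/25.3 = 2.1937

2.1937


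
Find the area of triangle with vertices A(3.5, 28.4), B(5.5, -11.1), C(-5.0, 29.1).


Area = |x_A(y_B-y_C) + x_B(y_C-y_A) + x_C(y_A-y_B)|/2
= |(-140.7) + 3.85 + (-197.5)|/2
= 334.35/2 = 167.175

167.175


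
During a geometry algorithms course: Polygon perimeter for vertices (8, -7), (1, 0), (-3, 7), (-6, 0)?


Sides: (8, -7)->(1, 0): sqrt(98) = 9.899495, (1, 0)->(-3, 7): sqrt(65) = 8.062258, (-3, 7)->(-6, 0): sqrt(58) = 7.615773, (-6, 0)->(8, -7): sqrt(245) = 15.652476
Sum = 41.230002
Perimeter = 41.23

41.23


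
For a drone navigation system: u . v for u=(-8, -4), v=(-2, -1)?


u . v = u_x*v_x + u_y*v_y = (-8)*(-2) + (-4)*(-1)
= 16 + 4 = 20

20


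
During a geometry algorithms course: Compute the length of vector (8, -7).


|u| = sqrt(8^2 + (-7)^2) = sqrt(113) = 10.6301

10.6301


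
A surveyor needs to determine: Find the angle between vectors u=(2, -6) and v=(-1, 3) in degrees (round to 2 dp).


u.v = -20, |u| = sqrt(40) = 6.3246, |v| = sqrt(10) = 3.1623
cos(theta) = u.v/(|u||v|) = -20/sqrt(400) = -1
theta = acos(-1) = 180 degrees

180 degrees


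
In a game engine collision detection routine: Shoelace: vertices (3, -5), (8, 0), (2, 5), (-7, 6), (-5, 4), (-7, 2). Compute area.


Shoelace sum: (3*0 - 8*(-5)) + (8*5 - 2*0) + (2*6 - (-7)*5) + ((-7)*4 - (-5)*6) + ((-5)*2 - (-7)*4) + ((-7)*(-5) - 3*2)
= 176
Area = |176|/2 = 88

88


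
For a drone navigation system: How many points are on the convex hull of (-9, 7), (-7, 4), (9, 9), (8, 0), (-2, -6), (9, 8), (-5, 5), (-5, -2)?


Convex hull vertices (CCW): (-9, 7), (-5, -2), (-2, -6), (8, 0), (9, 8), (9, 9)
Count = 6

6


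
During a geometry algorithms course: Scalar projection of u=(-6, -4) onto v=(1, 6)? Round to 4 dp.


u.v = -30, |v| = sqrt(37) = 6.0828
Scalar projection = u.v / |v| = -30 / sqrt(37) = -4.932

-4.932


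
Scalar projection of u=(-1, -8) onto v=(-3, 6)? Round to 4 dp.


u.v = -45, |v| = sqrt(45) = 6.7082
Scalar projection = u.v / |v| = -45 / sqrt(45) = -6.7082

-6.7082


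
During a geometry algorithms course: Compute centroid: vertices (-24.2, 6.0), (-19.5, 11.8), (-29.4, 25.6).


Centroid = ((x_A+x_B+x_C)/3, (y_A+y_B+y_C)/3)
= (((-24.2)+(-19.5)+(-29.4))/3, (6+11.8+25.6)/3)
= (-24.3667, 14.4667)

(-24.3667, 14.4667)


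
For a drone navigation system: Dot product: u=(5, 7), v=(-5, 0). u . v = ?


u . v = u_x*v_x + u_y*v_y = 5*(-5) + 7*0
= (-25) + 0 = -25

-25


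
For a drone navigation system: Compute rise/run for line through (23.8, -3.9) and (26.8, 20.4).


slope = (y2-y1)/(x2-x1) = (20.4-(-3.9))/(26.8-23.8) = 24.3/3 = 8.1

8.1


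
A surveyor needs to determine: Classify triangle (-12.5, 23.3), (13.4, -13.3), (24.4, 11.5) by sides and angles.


Side lengths squared: AB^2=2010.37, BC^2=736.04, CA^2=1500.85
Sorted: [736.04, 1500.85, 2010.37]
By sides: Scalene, By angles: Acute

Scalene, Acute


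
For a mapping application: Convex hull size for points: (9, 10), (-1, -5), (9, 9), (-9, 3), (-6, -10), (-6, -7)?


Convex hull vertices (CCW): (-9, 3), (-6, -10), (-1, -5), (9, 9), (9, 10)
Count = 5

5


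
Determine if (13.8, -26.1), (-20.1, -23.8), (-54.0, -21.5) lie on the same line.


Cross product: ((-20.1)-13.8)*((-21.5)-(-26.1)) - ((-23.8)-(-26.1))*((-54)-13.8)
= 0

Yes, collinear


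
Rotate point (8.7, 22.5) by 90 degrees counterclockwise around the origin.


90° CCW: (x,y) -> (-y, x)
(8.7,22.5) -> (-22.5, 8.7)

(-22.5, 8.7)


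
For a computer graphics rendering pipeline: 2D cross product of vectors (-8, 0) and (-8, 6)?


u x v = u_x*v_y - u_y*v_x = (-8)*6 - 0*(-8)
= (-48) - 0 = -48

-48


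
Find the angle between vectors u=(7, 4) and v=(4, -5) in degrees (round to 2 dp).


u.v = 8, |u| = sqrt(65) = 8.0623, |v| = sqrt(41) = 6.4031
cos(theta) = u.v/(|u||v|) = 8/sqrt(2665) = 0.154968
theta = acos(0.154968) = 81.09 degrees

81.09 degrees


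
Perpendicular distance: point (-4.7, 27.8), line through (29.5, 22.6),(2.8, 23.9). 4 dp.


|cross product| = 94.38
|line direction| = sqrt(714.58) = 26.7316
Distance = 94.38/sqrt(714.58) = 3.5306

3.5306


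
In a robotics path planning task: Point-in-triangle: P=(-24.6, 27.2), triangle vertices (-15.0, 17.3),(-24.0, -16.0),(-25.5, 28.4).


Cross products: AB x AP = -408.78, BC x BP = -38.16, CA x CP = -2.61
All same sign? yes

Yes, inside


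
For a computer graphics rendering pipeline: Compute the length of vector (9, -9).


|u| = sqrt(9^2 + (-9)^2) = sqrt(162) = 12.7279

12.7279


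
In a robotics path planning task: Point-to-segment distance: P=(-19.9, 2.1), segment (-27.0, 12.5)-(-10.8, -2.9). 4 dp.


Project P onto AB: t = 0.5508 (clamped to [0,1])
Closest point on segment: (-18.077, 4.0177)
Distance: 2.6459

2.6459


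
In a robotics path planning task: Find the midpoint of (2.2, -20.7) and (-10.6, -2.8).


M = ((2.2+(-10.6))/2, ((-20.7)+(-2.8))/2)
= (-4.2, -11.75)

(-4.2, -11.75)


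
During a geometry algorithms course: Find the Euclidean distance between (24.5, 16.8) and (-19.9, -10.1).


dx=-44.4, dy=-26.9
d^2 = (-44.4)^2 + (-26.9)^2 = 2694.97
d = sqrt(2694.97) = 51.9131

51.9131


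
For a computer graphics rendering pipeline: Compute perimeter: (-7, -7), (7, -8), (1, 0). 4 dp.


Sides: (-7, -7)->(7, -8): sqrt(197) = 14.035669, (7, -8)->(1, 0): sqrt(100) = 10, (1, 0)->(-7, -7): sqrt(113) = 10.630146
Sum = 34.665815
Perimeter = 34.6658

34.6658


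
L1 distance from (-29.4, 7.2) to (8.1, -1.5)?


|(-29.4)-8.1| + |7.2-(-1.5)| = 37.5 + 8.7 = 46.2

46.2


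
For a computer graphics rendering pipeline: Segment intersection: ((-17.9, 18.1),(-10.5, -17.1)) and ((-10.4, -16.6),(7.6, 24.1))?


Cross products: d1=929.85, d2=-4.93, d3=7.22, d4=942
d1*d2 < 0 and d3*d4 < 0? no

No, they don't intersect


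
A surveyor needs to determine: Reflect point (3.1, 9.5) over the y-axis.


Reflection over y-axis: (x,y) -> (-x,y)
(3.1, 9.5) -> (-3.1, 9.5)

(-3.1, 9.5)


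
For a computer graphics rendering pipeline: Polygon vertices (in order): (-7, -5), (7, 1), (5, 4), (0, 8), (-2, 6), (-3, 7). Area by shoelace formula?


Shoelace sum: ((-7)*1 - 7*(-5)) + (7*4 - 5*1) + (5*8 - 0*4) + (0*6 - (-2)*8) + ((-2)*7 - (-3)*6) + ((-3)*(-5) - (-7)*7)
= 175
Area = |175|/2 = 87.5

87.5


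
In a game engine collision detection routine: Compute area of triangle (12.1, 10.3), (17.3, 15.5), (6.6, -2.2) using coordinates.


Area = |x_A(y_B-y_C) + x_B(y_C-y_A) + x_C(y_A-y_B)|/2
= |214.17 + (-216.25) + (-34.32)|/2
= 36.4/2 = 18.2

18.2


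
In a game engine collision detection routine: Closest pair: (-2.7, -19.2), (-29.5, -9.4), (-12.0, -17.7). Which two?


d(P0,P1) = 28.5356, d(P0,P2) = 9.4202, d(P1,P2) = 19.3685
Closest: P0 and P2

Closest pair: (-2.7, -19.2) and (-12.0, -17.7), distance = 9.4202


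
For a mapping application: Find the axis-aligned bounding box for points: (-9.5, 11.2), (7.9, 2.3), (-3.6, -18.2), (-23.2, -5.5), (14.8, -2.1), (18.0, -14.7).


x range: [-23.2, 18]
y range: [-18.2, 11.2]
Bounding box: (-23.2,-18.2) to (18,11.2)

(-23.2,-18.2) to (18,11.2)


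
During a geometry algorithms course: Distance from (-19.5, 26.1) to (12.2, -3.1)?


dx=31.7, dy=-29.2
d^2 = 31.7^2 + (-29.2)^2 = 1857.53
d = sqrt(1857.53) = 43.0991

43.0991


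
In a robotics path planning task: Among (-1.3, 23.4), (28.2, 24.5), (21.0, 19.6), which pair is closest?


d(P0,P1) = 29.5205, d(P0,P2) = 22.6214, d(P1,P2) = 8.7092
Closest: P1 and P2

Closest pair: (28.2, 24.5) and (21.0, 19.6), distance = 8.7092


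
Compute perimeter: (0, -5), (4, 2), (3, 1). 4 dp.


Sides: (0, -5)->(4, 2): sqrt(65) = 8.062258, (4, 2)->(3, 1): sqrt(2) = 1.414214, (3, 1)->(0, -5): sqrt(45) = 6.708204
Sum = 16.184676
Perimeter = 16.1847

16.1847


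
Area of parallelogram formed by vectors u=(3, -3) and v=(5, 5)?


|u x v| = |3*5 - (-3)*5|
= |15 - (-15)| = 30

30


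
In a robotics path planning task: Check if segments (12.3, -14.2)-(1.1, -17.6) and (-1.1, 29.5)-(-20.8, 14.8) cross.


Cross products: d1=1057.87, d2=960.21, d3=-535, d4=-437.34
d1*d2 < 0 and d3*d4 < 0? no

No, they don't intersect


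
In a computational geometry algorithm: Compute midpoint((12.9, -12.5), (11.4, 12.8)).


M = ((12.9+11.4)/2, ((-12.5)+12.8)/2)
= (12.15, 0.15)

(12.15, 0.15)


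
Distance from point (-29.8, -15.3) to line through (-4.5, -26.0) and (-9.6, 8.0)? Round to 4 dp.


|cross product| = 805.63
|line direction| = sqrt(1182.01) = 34.3804
Distance = 805.63/sqrt(1182.01) = 23.4328

23.4328


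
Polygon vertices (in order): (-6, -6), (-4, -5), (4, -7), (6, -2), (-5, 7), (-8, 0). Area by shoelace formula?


Shoelace sum: ((-6)*(-5) - (-4)*(-6)) + ((-4)*(-7) - 4*(-5)) + (4*(-2) - 6*(-7)) + (6*7 - (-5)*(-2)) + ((-5)*0 - (-8)*7) + ((-8)*(-6) - (-6)*0)
= 224
Area = |224|/2 = 112

112


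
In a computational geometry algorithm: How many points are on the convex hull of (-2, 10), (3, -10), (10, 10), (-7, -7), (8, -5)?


Convex hull vertices (CCW): (-7, -7), (3, -10), (8, -5), (10, 10), (-2, 10)
Count = 5

5


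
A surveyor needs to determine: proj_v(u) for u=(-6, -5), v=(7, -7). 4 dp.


u.v = -7, |v| = sqrt(98) = 9.8995
Scalar projection = u.v / |v| = -7 / sqrt(98) = -0.7071

-0.7071


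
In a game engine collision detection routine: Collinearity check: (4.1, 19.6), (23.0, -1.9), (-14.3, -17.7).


Cross product: (23-4.1)*((-17.7)-19.6) - ((-1.9)-19.6)*((-14.3)-4.1)
= -1100.57

No, not collinear


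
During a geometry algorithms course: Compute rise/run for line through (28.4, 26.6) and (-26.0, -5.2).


slope = (y2-y1)/(x2-x1) = ((-5.2)-26.6)/((-26)-28.4) = (-31.8)/(-54.4) = 0.5846

0.5846


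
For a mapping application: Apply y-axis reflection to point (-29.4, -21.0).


Reflection over y-axis: (x,y) -> (-x,y)
(-29.4, -21) -> (29.4, -21)

(29.4, -21)


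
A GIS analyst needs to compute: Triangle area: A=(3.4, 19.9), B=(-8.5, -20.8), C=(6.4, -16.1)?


Area = |x_A(y_B-y_C) + x_B(y_C-y_A) + x_C(y_A-y_B)|/2
= |(-15.98) + 306 + 260.48|/2
= 550.5/2 = 275.25

275.25


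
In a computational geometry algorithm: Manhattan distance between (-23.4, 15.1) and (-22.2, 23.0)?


|(-23.4)-(-22.2)| + |15.1-23| = 1.2 + 7.9 = 9.1

9.1


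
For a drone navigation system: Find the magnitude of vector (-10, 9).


|u| = sqrt((-10)^2 + 9^2) = sqrt(181) = 13.4536

13.4536


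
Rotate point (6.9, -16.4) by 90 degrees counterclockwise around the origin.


90° CCW: (x,y) -> (-y, x)
(6.9,-16.4) -> (16.4, 6.9)

(16.4, 6.9)


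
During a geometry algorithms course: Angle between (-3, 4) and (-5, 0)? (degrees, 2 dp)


u.v = 15, |u| = sqrt(25) = 5, |v| = sqrt(25) = 5
cos(theta) = u.v/(|u||v|) = 15/sqrt(625) = 0.6
theta = acos(0.6) = 53.13 degrees

53.13 degrees


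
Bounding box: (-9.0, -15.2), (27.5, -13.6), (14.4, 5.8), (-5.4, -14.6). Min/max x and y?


x range: [-9, 27.5]
y range: [-15.2, 5.8]
Bounding box: (-9,-15.2) to (27.5,5.8)

(-9,-15.2) to (27.5,5.8)


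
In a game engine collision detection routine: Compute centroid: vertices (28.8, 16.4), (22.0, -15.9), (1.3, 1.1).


Centroid = ((x_A+x_B+x_C)/3, (y_A+y_B+y_C)/3)
= ((28.8+22+1.3)/3, (16.4+(-15.9)+1.1)/3)
= (17.3667, 0.5333)

(17.3667, 0.5333)


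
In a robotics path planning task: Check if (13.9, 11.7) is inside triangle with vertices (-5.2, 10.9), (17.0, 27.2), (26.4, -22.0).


Cross products: AB x AP = -293.57, BC x BP = -298.22, CA x CP = -653.67
All same sign? yes

Yes, inside


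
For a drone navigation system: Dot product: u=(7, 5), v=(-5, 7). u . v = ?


u . v = u_x*v_x + u_y*v_y = 7*(-5) + 5*7
= (-35) + 35 = 0

0


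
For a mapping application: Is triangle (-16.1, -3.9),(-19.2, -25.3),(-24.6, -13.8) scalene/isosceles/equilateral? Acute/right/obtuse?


Side lengths squared: AB^2=467.57, BC^2=161.41, CA^2=170.26
Sorted: [161.41, 170.26, 467.57]
By sides: Scalene, By angles: Obtuse

Scalene, Obtuse


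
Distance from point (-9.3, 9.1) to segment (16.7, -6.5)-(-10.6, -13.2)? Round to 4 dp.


Project P onto AB: t = 0.766 (clamped to [0,1])
Closest point on segment: (-4.2119, -11.6322)
Distance: 21.3475

21.3475


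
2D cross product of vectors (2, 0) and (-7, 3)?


u x v = u_x*v_y - u_y*v_x = 2*3 - 0*(-7)
= 6 - 0 = 6

6


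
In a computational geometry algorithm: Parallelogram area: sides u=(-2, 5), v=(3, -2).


|u x v| = |(-2)*(-2) - 5*3|
= |4 - 15| = 11

11


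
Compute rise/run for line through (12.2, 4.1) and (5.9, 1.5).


slope = (y2-y1)/(x2-x1) = (1.5-4.1)/(5.9-12.2) = (-2.6)/(-6.3) = 0.4127

0.4127


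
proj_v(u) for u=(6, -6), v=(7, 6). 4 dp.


u.v = 6, |v| = sqrt(85) = 9.2195
Scalar projection = u.v / |v| = 6 / sqrt(85) = 0.6508

0.6508


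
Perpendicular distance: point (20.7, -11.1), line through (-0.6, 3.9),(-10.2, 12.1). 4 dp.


|cross product| = 30.66
|line direction| = sqrt(159.4) = 12.6254
Distance = 30.66/sqrt(159.4) = 2.4284

2.4284


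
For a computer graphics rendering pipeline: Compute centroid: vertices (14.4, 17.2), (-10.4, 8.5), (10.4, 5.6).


Centroid = ((x_A+x_B+x_C)/3, (y_A+y_B+y_C)/3)
= ((14.4+(-10.4)+10.4)/3, (17.2+8.5+5.6)/3)
= (4.8, 10.4333)

(4.8, 10.4333)


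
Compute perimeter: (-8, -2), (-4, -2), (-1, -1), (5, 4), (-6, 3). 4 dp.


Sides: (-8, -2)->(-4, -2): sqrt(16) = 4, (-4, -2)->(-1, -1): sqrt(10) = 3.162278, (-1, -1)->(5, 4): sqrt(61) = 7.81025, (5, 4)->(-6, 3): sqrt(122) = 11.045361, (-6, 3)->(-8, -2): sqrt(29) = 5.385165
Sum = 31.403054
Perimeter = 31.4031

31.4031


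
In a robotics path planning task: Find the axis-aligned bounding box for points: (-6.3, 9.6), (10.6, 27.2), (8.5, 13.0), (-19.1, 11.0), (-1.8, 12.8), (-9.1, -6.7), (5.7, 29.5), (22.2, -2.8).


x range: [-19.1, 22.2]
y range: [-6.7, 29.5]
Bounding box: (-19.1,-6.7) to (22.2,29.5)

(-19.1,-6.7) to (22.2,29.5)


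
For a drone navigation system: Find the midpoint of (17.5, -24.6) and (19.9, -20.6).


M = ((17.5+19.9)/2, ((-24.6)+(-20.6))/2)
= (18.7, -22.6)

(18.7, -22.6)


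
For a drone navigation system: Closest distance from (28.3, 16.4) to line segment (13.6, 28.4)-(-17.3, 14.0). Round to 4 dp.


Project P onto AB: t = 0 (clamped to [0,1])
Closest point on segment: (13.6, 28.4)
Distance: 18.976

18.976


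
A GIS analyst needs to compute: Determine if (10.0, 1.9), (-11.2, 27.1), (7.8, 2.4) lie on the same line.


Cross product: ((-11.2)-10)*(2.4-1.9) - (27.1-1.9)*(7.8-10)
= 44.84

No, not collinear


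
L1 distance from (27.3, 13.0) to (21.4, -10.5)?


|27.3-21.4| + |13-(-10.5)| = 5.9 + 23.5 = 29.4

29.4


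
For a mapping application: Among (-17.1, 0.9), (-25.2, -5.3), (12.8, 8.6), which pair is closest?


d(P0,P1) = 10.2005, d(P0,P2) = 30.8756, d(P1,P2) = 40.4625
Closest: P0 and P1

Closest pair: (-17.1, 0.9) and (-25.2, -5.3), distance = 10.2005


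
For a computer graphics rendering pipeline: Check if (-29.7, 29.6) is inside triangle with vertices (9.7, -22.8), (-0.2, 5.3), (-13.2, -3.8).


Cross products: AB x AP = 588.38, BC x BP = -584.35, CA x CP = 451.36
All same sign? no

No, outside


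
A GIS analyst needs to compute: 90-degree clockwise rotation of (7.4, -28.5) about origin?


90° CW: (x,y) -> (y, -x)
(7.4,-28.5) -> (-28.5, -7.4)

(-28.5, -7.4)


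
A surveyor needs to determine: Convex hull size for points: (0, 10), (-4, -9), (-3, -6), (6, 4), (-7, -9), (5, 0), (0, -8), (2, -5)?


Convex hull vertices (CCW): (-7, -9), (-4, -9), (0, -8), (2, -5), (5, 0), (6, 4), (0, 10)
Count = 7

7


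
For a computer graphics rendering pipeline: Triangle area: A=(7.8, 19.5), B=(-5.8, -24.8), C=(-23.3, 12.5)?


Area = |x_A(y_B-y_C) + x_B(y_C-y_A) + x_C(y_A-y_B)|/2
= |(-290.94) + 40.6 + (-1032.19)|/2
= 1282.53/2 = 641.265

641.265


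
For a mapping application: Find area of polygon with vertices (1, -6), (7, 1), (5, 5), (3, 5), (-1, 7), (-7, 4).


Shoelace sum: (1*1 - 7*(-6)) + (7*5 - 5*1) + (5*5 - 3*5) + (3*7 - (-1)*5) + ((-1)*4 - (-7)*7) + ((-7)*(-6) - 1*4)
= 192
Area = |192|/2 = 96

96


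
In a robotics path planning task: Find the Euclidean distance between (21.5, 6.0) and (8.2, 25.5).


dx=-13.3, dy=19.5
d^2 = (-13.3)^2 + 19.5^2 = 557.14
d = sqrt(557.14) = 23.6038

23.6038


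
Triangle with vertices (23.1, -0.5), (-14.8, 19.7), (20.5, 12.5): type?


Side lengths squared: AB^2=1844.45, BC^2=1297.93, CA^2=175.76
Sorted: [175.76, 1297.93, 1844.45]
By sides: Scalene, By angles: Obtuse

Scalene, Obtuse


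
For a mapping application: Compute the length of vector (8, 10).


|u| = sqrt(8^2 + 10^2) = sqrt(164) = 12.8062

12.8062


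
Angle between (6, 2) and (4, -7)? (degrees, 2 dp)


u.v = 10, |u| = sqrt(40) = 6.3246, |v| = sqrt(65) = 8.0623
cos(theta) = u.v/(|u||v|) = 10/sqrt(2600) = 0.196116
theta = acos(0.196116) = 78.69 degrees

78.69 degrees


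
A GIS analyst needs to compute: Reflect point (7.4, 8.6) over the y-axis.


Reflection over y-axis: (x,y) -> (-x,y)
(7.4, 8.6) -> (-7.4, 8.6)

(-7.4, 8.6)


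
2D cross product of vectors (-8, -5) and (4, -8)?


u x v = u_x*v_y - u_y*v_x = (-8)*(-8) - (-5)*4
= 64 - (-20) = 84

84


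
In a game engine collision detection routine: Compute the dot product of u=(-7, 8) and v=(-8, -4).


u . v = u_x*v_x + u_y*v_y = (-7)*(-8) + 8*(-4)
= 56 + (-32) = 24

24


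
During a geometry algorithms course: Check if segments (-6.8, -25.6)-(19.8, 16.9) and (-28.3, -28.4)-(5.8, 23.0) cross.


Cross products: d1=-1009.62, d2=-927.61, d3=839.27, d4=757.26
d1*d2 < 0 and d3*d4 < 0? no

No, they don't intersect


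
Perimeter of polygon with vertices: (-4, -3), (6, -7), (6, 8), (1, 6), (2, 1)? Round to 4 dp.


Sides: (-4, -3)->(6, -7): sqrt(116) = 10.77033, (6, -7)->(6, 8): sqrt(225) = 15, (6, 8)->(1, 6): sqrt(29) = 5.385165, (1, 6)->(2, 1): sqrt(26) = 5.09902, (2, 1)->(-4, -3): sqrt(52) = 7.211103
Sum = 43.465618
Perimeter = 43.4656

43.4656


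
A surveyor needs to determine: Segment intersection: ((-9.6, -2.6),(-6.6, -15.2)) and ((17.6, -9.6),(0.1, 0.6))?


Cross products: d1=154.94, d2=344.84, d3=321.72, d4=131.82
d1*d2 < 0 and d3*d4 < 0? no

No, they don't intersect


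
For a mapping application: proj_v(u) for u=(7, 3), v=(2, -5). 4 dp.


u.v = -1, |v| = sqrt(29) = 5.3852
Scalar projection = u.v / |v| = -1 / sqrt(29) = -0.1857

-0.1857


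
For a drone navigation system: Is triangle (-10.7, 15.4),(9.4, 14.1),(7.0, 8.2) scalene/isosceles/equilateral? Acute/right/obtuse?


Side lengths squared: AB^2=405.7, BC^2=40.57, CA^2=365.13
Sorted: [40.57, 365.13, 405.7]
By sides: Scalene, By angles: Right

Scalene, Right


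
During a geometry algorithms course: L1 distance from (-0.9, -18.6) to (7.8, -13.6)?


|(-0.9)-7.8| + |(-18.6)-(-13.6)| = 8.7 + 5 = 13.7

13.7


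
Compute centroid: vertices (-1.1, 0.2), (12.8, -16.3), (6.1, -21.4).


Centroid = ((x_A+x_B+x_C)/3, (y_A+y_B+y_C)/3)
= (((-1.1)+12.8+6.1)/3, (0.2+(-16.3)+(-21.4))/3)
= (5.9333, -12.5)

(5.9333, -12.5)


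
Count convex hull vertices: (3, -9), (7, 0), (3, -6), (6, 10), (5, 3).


Convex hull vertices (CCW): (3, -9), (7, 0), (6, 10), (3, -6)
Count = 4

4


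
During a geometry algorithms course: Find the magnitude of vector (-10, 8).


|u| = sqrt((-10)^2 + 8^2) = sqrt(164) = 12.8062

12.8062


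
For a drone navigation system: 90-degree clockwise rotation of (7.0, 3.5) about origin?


90° CW: (x,y) -> (y, -x)
(7,3.5) -> (3.5, -7)

(3.5, -7)


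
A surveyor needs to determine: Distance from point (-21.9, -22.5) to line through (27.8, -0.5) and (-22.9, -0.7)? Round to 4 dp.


|cross product| = 1105.46
|line direction| = sqrt(2570.53) = 50.7004
Distance = 1105.46/sqrt(2570.53) = 21.8038

21.8038


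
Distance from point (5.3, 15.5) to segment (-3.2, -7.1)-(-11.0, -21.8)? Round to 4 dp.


Project P onto AB: t = 0 (clamped to [0,1])
Closest point on segment: (-3.2, -7.1)
Distance: 24.1456

24.1456


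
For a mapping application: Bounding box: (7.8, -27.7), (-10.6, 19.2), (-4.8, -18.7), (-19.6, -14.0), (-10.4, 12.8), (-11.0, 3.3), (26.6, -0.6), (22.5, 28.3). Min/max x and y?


x range: [-19.6, 26.6]
y range: [-27.7, 28.3]
Bounding box: (-19.6,-27.7) to (26.6,28.3)

(-19.6,-27.7) to (26.6,28.3)


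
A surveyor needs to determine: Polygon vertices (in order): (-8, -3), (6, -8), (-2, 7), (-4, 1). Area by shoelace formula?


Shoelace sum: ((-8)*(-8) - 6*(-3)) + (6*7 - (-2)*(-8)) + ((-2)*1 - (-4)*7) + ((-4)*(-3) - (-8)*1)
= 154
Area = |154|/2 = 77

77


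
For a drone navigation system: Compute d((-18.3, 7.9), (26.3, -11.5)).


dx=44.6, dy=-19.4
d^2 = 44.6^2 + (-19.4)^2 = 2365.52
d = sqrt(2365.52) = 48.6366

48.6366


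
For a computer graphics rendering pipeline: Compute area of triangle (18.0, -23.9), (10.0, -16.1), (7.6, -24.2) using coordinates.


Area = |x_A(y_B-y_C) + x_B(y_C-y_A) + x_C(y_A-y_B)|/2
= |145.8 + (-3) + (-59.28)|/2
= 83.52/2 = 41.76

41.76


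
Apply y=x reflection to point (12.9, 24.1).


Reflection over y=x: (x,y) -> (y,x)
(12.9, 24.1) -> (24.1, 12.9)

(24.1, 12.9)


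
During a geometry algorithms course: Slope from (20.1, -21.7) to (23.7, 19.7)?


slope = (y2-y1)/(x2-x1) = (19.7-(-21.7))/(23.7-20.1) = 41.4/3.6 = 11.5

11.5


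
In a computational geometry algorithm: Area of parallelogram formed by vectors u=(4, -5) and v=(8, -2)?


|u x v| = |4*(-2) - (-5)*8|
= |(-8) - (-40)| = 32

32


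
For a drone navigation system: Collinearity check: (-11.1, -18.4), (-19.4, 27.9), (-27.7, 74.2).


Cross product: ((-19.4)-(-11.1))*(74.2-(-18.4)) - (27.9-(-18.4))*((-27.7)-(-11.1))
= 0

Yes, collinear


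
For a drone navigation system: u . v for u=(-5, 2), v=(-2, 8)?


u . v = u_x*v_x + u_y*v_y = (-5)*(-2) + 2*8
= 10 + 16 = 26

26


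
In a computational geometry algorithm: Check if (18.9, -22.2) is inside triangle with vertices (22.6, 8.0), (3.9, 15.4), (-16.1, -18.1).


Cross products: AB x AP = 592.12, BC x BP = 1254.5, CA x CP = -1072.17
All same sign? no

No, outside


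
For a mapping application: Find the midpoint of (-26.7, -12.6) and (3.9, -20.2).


M = (((-26.7)+3.9)/2, ((-12.6)+(-20.2))/2)
= (-11.4, -16.4)

(-11.4, -16.4)


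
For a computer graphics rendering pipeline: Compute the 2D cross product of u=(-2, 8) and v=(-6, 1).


u x v = u_x*v_y - u_y*v_x = (-2)*1 - 8*(-6)
= (-2) - (-48) = 46

46


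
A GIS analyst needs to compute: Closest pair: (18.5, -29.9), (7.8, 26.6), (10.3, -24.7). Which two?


d(P0,P1) = 57.5043, d(P0,P2) = 9.7098, d(P1,P2) = 51.3609
Closest: P0 and P2

Closest pair: (18.5, -29.9) and (10.3, -24.7), distance = 9.7098


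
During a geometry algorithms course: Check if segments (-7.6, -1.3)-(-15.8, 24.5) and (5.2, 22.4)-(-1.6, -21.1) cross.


Cross products: d1=-395.64, d2=-927.78, d3=-524.58, d4=7.56
d1*d2 < 0 and d3*d4 < 0? no

No, they don't intersect


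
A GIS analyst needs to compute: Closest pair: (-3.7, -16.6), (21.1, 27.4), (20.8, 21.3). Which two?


d(P0,P1) = 50.5078, d(P0,P2) = 45.1294, d(P1,P2) = 6.1074
Closest: P1 and P2

Closest pair: (21.1, 27.4) and (20.8, 21.3), distance = 6.1074


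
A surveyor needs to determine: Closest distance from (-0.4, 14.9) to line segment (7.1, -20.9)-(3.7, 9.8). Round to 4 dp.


Project P onto AB: t = 1 (clamped to [0,1])
Closest point on segment: (3.7, 9.8)
Distance: 6.5437

6.5437


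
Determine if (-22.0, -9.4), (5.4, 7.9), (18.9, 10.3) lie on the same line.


Cross product: (5.4-(-22))*(10.3-(-9.4)) - (7.9-(-9.4))*(18.9-(-22))
= -167.79

No, not collinear


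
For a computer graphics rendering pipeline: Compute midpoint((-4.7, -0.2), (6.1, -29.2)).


M = (((-4.7)+6.1)/2, ((-0.2)+(-29.2))/2)
= (0.7, -14.7)

(0.7, -14.7)


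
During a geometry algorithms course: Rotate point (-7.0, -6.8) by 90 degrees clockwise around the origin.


90° CW: (x,y) -> (y, -x)
(-7,-6.8) -> (-6.8, 7)

(-6.8, 7)


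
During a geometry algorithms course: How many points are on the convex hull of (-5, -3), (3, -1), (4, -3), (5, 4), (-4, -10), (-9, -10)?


Convex hull vertices (CCW): (-9, -10), (-4, -10), (4, -3), (5, 4), (-5, -3)
Count = 5

5


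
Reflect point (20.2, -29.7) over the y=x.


Reflection over y=x: (x,y) -> (y,x)
(20.2, -29.7) -> (-29.7, 20.2)

(-29.7, 20.2)


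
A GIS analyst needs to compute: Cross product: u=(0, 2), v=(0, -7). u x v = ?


u x v = u_x*v_y - u_y*v_x = 0*(-7) - 2*0
= 0 - 0 = 0

0


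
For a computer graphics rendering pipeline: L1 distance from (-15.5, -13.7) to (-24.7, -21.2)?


|(-15.5)-(-24.7)| + |(-13.7)-(-21.2)| = 9.2 + 7.5 = 16.7

16.7


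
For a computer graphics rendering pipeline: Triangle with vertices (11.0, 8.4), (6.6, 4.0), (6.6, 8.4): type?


Side lengths squared: AB^2=38.72, BC^2=19.36, CA^2=19.36
Sorted: [19.36, 19.36, 38.72]
By sides: Isosceles, By angles: Right

Isosceles, Right


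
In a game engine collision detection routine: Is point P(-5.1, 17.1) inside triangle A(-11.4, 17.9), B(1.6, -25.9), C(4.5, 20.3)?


Cross products: AB x AP = 265.54, BC x BP = 434.24, CA x CP = 27.84
All same sign? yes

Yes, inside


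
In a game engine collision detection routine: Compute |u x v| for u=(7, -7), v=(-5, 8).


|u x v| = |7*8 - (-7)*(-5)|
= |56 - 35| = 21

21


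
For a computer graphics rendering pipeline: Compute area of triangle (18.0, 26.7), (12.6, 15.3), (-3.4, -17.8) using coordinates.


Area = |x_A(y_B-y_C) + x_B(y_C-y_A) + x_C(y_A-y_B)|/2
= |595.8 + (-560.7) + (-38.76)|/2
= 3.66/2 = 1.83

1.83


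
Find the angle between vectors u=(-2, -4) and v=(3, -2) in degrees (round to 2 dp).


u.v = 2, |u| = sqrt(20) = 4.4721, |v| = sqrt(13) = 3.6056
cos(theta) = u.v/(|u||v|) = 2/sqrt(260) = 0.124035
theta = acos(0.124035) = 82.87 degrees

82.87 degrees


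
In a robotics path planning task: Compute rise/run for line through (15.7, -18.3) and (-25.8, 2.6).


slope = (y2-y1)/(x2-x1) = (2.6-(-18.3))/((-25.8)-15.7) = 20.9/(-41.5) = -0.5036

-0.5036


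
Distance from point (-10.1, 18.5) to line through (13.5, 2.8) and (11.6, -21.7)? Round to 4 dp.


|cross product| = 608.03
|line direction| = sqrt(603.86) = 24.5736
Distance = 608.03/sqrt(603.86) = 24.7433

24.7433


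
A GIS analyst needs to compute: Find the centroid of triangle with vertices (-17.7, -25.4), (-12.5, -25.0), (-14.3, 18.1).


Centroid = ((x_A+x_B+x_C)/3, (y_A+y_B+y_C)/3)
= (((-17.7)+(-12.5)+(-14.3))/3, ((-25.4)+(-25)+18.1)/3)
= (-14.8333, -10.7667)

(-14.8333, -10.7667)


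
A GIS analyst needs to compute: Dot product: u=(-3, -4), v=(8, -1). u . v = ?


u . v = u_x*v_x + u_y*v_y = (-3)*8 + (-4)*(-1)
= (-24) + 4 = -20

-20


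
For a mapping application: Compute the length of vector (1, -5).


|u| = sqrt(1^2 + (-5)^2) = sqrt(26) = 5.099

5.099


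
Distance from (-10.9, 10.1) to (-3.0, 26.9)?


dx=7.9, dy=16.8
d^2 = 7.9^2 + 16.8^2 = 344.65
d = sqrt(344.65) = 18.5648

18.5648


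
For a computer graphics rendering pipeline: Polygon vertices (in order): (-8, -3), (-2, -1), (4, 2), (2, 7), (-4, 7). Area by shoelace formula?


Shoelace sum: ((-8)*(-1) - (-2)*(-3)) + ((-2)*2 - 4*(-1)) + (4*7 - 2*2) + (2*7 - (-4)*7) + ((-4)*(-3) - (-8)*7)
= 136
Area = |136|/2 = 68

68


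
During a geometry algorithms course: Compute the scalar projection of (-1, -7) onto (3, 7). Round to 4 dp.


u.v = -52, |v| = sqrt(58) = 7.6158
Scalar projection = u.v / |v| = -52 / sqrt(58) = -6.8279

-6.8279


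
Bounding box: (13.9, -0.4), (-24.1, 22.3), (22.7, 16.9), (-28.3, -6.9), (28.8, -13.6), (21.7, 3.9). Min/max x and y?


x range: [-28.3, 28.8]
y range: [-13.6, 22.3]
Bounding box: (-28.3,-13.6) to (28.8,22.3)

(-28.3,-13.6) to (28.8,22.3)


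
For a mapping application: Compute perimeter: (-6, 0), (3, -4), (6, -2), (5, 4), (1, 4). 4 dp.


Sides: (-6, 0)->(3, -4): sqrt(97) = 9.848858, (3, -4)->(6, -2): sqrt(13) = 3.605551, (6, -2)->(5, 4): sqrt(37) = 6.082763, (5, 4)->(1, 4): sqrt(16) = 4, (1, 4)->(-6, 0): sqrt(65) = 8.062258
Sum = 31.59943
Perimeter = 31.5994

31.5994


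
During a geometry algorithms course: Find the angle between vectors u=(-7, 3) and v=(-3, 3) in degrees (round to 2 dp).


u.v = 30, |u| = sqrt(58) = 7.6158, |v| = sqrt(18) = 4.2426
cos(theta) = u.v/(|u||v|) = 30/sqrt(1044) = 0.928477
theta = acos(0.928477) = 21.8 degrees

21.8 degrees


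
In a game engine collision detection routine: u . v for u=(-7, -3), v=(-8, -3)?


u . v = u_x*v_x + u_y*v_y = (-7)*(-8) + (-3)*(-3)
= 56 + 9 = 65

65


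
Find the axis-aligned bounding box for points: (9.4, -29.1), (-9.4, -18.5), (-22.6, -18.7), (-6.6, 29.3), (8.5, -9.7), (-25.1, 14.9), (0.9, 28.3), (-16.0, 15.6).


x range: [-25.1, 9.4]
y range: [-29.1, 29.3]
Bounding box: (-25.1,-29.1) to (9.4,29.3)

(-25.1,-29.1) to (9.4,29.3)


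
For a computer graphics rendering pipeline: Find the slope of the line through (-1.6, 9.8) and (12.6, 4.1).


slope = (y2-y1)/(x2-x1) = (4.1-9.8)/(12.6-(-1.6)) = (-5.7)/14.2 = -0.4014

-0.4014


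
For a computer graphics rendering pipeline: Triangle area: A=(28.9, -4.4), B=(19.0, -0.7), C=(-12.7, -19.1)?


Area = |x_A(y_B-y_C) + x_B(y_C-y_A) + x_C(y_A-y_B)|/2
= |531.76 + (-279.3) + 46.99|/2
= 299.45/2 = 149.725

149.725


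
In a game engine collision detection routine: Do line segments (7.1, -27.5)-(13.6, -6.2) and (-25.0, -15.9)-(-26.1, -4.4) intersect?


Cross products: d1=-356.39, d2=-454.57, d3=759.13, d4=857.31
d1*d2 < 0 and d3*d4 < 0? no

No, they don't intersect


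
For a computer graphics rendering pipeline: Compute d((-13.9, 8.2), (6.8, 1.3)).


dx=20.7, dy=-6.9
d^2 = 20.7^2 + (-6.9)^2 = 476.1
d = sqrt(476.1) = 21.8197

21.8197


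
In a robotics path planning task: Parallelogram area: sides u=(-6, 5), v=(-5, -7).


|u x v| = |(-6)*(-7) - 5*(-5)|
= |42 - (-25)| = 67

67


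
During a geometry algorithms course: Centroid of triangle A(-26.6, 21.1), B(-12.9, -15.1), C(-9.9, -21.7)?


Centroid = ((x_A+x_B+x_C)/3, (y_A+y_B+y_C)/3)
= (((-26.6)+(-12.9)+(-9.9))/3, (21.1+(-15.1)+(-21.7))/3)
= (-16.4667, -5.2333)

(-16.4667, -5.2333)


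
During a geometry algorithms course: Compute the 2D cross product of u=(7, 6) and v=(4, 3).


u x v = u_x*v_y - u_y*v_x = 7*3 - 6*4
= 21 - 24 = -3

-3


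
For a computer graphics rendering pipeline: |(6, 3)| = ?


|u| = sqrt(6^2 + 3^2) = sqrt(45) = 6.7082

6.7082


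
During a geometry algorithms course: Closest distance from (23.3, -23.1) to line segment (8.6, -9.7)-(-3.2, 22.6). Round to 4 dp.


Project P onto AB: t = 0 (clamped to [0,1])
Closest point on segment: (8.6, -9.7)
Distance: 19.891

19.891


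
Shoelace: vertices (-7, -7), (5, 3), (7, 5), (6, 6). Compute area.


Shoelace sum: ((-7)*3 - 5*(-7)) + (5*5 - 7*3) + (7*6 - 6*5) + (6*(-7) - (-7)*6)
= 30
Area = |30|/2 = 15

15


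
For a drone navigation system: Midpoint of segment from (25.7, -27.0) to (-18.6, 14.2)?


M = ((25.7+(-18.6))/2, ((-27)+14.2)/2)
= (3.55, -6.4)

(3.55, -6.4)


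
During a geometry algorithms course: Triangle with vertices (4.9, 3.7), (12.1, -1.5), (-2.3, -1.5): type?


Side lengths squared: AB^2=78.88, BC^2=207.36, CA^2=78.88
Sorted: [78.88, 78.88, 207.36]
By sides: Isosceles, By angles: Obtuse

Isosceles, Obtuse


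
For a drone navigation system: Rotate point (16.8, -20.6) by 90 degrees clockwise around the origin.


90° CW: (x,y) -> (y, -x)
(16.8,-20.6) -> (-20.6, -16.8)

(-20.6, -16.8)


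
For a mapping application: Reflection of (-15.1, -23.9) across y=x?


Reflection over y=x: (x,y) -> (y,x)
(-15.1, -23.9) -> (-23.9, -15.1)

(-23.9, -15.1)


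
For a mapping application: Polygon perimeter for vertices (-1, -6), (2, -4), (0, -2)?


Sides: (-1, -6)->(2, -4): sqrt(13) = 3.605551, (2, -4)->(0, -2): sqrt(8) = 2.828427, (0, -2)->(-1, -6): sqrt(17) = 4.123106
Sum = 10.557084
Perimeter = 10.5571

10.5571


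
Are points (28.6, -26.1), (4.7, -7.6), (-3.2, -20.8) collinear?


Cross product: (4.7-28.6)*((-20.8)-(-26.1)) - ((-7.6)-(-26.1))*((-3.2)-28.6)
= 461.63

No, not collinear


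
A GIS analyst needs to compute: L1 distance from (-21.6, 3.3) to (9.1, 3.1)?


|(-21.6)-9.1| + |3.3-3.1| = 30.7 + 0.2 = 30.9

30.9


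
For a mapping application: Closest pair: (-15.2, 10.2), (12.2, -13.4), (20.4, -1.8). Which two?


d(P0,P1) = 36.1624, d(P0,P2) = 37.5681, d(P1,P2) = 14.2056
Closest: P1 and P2

Closest pair: (12.2, -13.4) and (20.4, -1.8), distance = 14.2056


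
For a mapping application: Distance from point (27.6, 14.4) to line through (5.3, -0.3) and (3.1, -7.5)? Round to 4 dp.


|cross product| = 128.22
|line direction| = sqrt(56.68) = 7.5286
Distance = 128.22/sqrt(56.68) = 17.031

17.031


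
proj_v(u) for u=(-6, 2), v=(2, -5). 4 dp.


u.v = -22, |v| = sqrt(29) = 5.3852
Scalar projection = u.v / |v| = -22 / sqrt(29) = -4.0853

-4.0853


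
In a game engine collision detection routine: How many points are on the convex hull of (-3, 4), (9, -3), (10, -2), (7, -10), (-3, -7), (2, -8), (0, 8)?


Convex hull vertices (CCW): (-3, -7), (7, -10), (10, -2), (0, 8), (-3, 4)
Count = 5

5


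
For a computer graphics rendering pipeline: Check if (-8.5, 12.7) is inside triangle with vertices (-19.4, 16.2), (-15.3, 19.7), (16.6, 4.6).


Cross products: AB x AP = -52.5, BC x BP = -120.62, CA x CP = -0.44
All same sign? yes

Yes, inside


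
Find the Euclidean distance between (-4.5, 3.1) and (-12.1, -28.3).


dx=-7.6, dy=-31.4
d^2 = (-7.6)^2 + (-31.4)^2 = 1043.72
d = sqrt(1043.72) = 32.3067

32.3067


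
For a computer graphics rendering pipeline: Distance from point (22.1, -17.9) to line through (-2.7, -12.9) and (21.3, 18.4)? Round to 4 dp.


|cross product| = 896.24
|line direction| = sqrt(1555.69) = 39.4422
Distance = 896.24/sqrt(1555.69) = 22.7228

22.7228


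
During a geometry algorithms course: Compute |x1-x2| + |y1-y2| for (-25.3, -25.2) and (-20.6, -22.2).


|(-25.3)-(-20.6)| + |(-25.2)-(-22.2)| = 4.7 + 3 = 7.7

7.7


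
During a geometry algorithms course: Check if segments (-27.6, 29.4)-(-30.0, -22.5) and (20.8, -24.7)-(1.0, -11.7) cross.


Cross products: d1=-441.98, d2=616.84, d3=2641.8, d4=1582.98
d1*d2 < 0 and d3*d4 < 0? no

No, they don't intersect


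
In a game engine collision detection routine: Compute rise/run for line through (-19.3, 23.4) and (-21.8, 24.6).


slope = (y2-y1)/(x2-x1) = (24.6-23.4)/((-21.8)-(-19.3)) = 1.2/(-2.5) = -0.48

-0.48
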